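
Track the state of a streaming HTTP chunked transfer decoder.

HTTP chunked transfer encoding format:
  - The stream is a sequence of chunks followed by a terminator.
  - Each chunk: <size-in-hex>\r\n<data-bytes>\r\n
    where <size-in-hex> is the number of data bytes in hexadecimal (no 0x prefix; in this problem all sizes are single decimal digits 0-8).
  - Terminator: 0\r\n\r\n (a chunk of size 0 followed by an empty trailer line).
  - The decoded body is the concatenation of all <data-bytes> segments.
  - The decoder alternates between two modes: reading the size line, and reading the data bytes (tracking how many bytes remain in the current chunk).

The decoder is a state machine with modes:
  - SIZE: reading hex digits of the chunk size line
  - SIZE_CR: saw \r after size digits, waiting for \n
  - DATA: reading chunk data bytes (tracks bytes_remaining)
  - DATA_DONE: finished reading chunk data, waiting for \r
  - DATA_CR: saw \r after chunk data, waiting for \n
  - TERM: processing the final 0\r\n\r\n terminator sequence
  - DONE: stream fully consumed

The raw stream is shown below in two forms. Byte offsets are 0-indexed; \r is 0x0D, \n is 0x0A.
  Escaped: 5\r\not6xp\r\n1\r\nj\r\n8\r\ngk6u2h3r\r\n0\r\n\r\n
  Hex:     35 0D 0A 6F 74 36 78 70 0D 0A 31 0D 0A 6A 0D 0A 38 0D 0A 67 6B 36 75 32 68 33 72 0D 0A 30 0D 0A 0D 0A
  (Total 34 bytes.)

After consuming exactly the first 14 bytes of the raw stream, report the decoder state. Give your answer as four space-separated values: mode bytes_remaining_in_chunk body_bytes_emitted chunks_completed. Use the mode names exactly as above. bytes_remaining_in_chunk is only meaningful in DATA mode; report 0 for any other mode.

Byte 0 = '5': mode=SIZE remaining=0 emitted=0 chunks_done=0
Byte 1 = 0x0D: mode=SIZE_CR remaining=0 emitted=0 chunks_done=0
Byte 2 = 0x0A: mode=DATA remaining=5 emitted=0 chunks_done=0
Byte 3 = 'o': mode=DATA remaining=4 emitted=1 chunks_done=0
Byte 4 = 't': mode=DATA remaining=3 emitted=2 chunks_done=0
Byte 5 = '6': mode=DATA remaining=2 emitted=3 chunks_done=0
Byte 6 = 'x': mode=DATA remaining=1 emitted=4 chunks_done=0
Byte 7 = 'p': mode=DATA_DONE remaining=0 emitted=5 chunks_done=0
Byte 8 = 0x0D: mode=DATA_CR remaining=0 emitted=5 chunks_done=0
Byte 9 = 0x0A: mode=SIZE remaining=0 emitted=5 chunks_done=1
Byte 10 = '1': mode=SIZE remaining=0 emitted=5 chunks_done=1
Byte 11 = 0x0D: mode=SIZE_CR remaining=0 emitted=5 chunks_done=1
Byte 12 = 0x0A: mode=DATA remaining=1 emitted=5 chunks_done=1
Byte 13 = 'j': mode=DATA_DONE remaining=0 emitted=6 chunks_done=1

Answer: DATA_DONE 0 6 1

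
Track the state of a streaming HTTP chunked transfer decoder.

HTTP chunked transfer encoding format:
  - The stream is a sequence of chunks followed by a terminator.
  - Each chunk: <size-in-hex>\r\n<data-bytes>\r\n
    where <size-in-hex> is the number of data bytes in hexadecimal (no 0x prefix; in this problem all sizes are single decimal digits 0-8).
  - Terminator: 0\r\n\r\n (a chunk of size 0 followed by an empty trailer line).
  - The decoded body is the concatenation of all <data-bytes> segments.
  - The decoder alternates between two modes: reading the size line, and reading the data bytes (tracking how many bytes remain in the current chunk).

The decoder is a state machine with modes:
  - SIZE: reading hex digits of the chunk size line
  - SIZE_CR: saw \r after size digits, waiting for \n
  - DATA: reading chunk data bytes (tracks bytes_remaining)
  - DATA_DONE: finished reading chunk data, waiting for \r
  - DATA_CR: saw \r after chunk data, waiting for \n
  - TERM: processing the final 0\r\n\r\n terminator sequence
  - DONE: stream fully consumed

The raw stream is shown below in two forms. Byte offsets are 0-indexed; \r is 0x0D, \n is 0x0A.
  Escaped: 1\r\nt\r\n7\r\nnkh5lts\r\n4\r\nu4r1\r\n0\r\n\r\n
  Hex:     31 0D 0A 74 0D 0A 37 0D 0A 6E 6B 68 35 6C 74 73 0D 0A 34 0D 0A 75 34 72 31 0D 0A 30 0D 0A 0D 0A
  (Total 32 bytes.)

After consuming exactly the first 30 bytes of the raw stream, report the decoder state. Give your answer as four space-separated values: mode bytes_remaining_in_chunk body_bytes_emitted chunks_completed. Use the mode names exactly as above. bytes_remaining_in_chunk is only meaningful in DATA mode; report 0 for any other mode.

Byte 0 = '1': mode=SIZE remaining=0 emitted=0 chunks_done=0
Byte 1 = 0x0D: mode=SIZE_CR remaining=0 emitted=0 chunks_done=0
Byte 2 = 0x0A: mode=DATA remaining=1 emitted=0 chunks_done=0
Byte 3 = 't': mode=DATA_DONE remaining=0 emitted=1 chunks_done=0
Byte 4 = 0x0D: mode=DATA_CR remaining=0 emitted=1 chunks_done=0
Byte 5 = 0x0A: mode=SIZE remaining=0 emitted=1 chunks_done=1
Byte 6 = '7': mode=SIZE remaining=0 emitted=1 chunks_done=1
Byte 7 = 0x0D: mode=SIZE_CR remaining=0 emitted=1 chunks_done=1
Byte 8 = 0x0A: mode=DATA remaining=7 emitted=1 chunks_done=1
Byte 9 = 'n': mode=DATA remaining=6 emitted=2 chunks_done=1
Byte 10 = 'k': mode=DATA remaining=5 emitted=3 chunks_done=1
Byte 11 = 'h': mode=DATA remaining=4 emitted=4 chunks_done=1
Byte 12 = '5': mode=DATA remaining=3 emitted=5 chunks_done=1
Byte 13 = 'l': mode=DATA remaining=2 emitted=6 chunks_done=1
Byte 14 = 't': mode=DATA remaining=1 emitted=7 chunks_done=1
Byte 15 = 's': mode=DATA_DONE remaining=0 emitted=8 chunks_done=1
Byte 16 = 0x0D: mode=DATA_CR remaining=0 emitted=8 chunks_done=1
Byte 17 = 0x0A: mode=SIZE remaining=0 emitted=8 chunks_done=2
Byte 18 = '4': mode=SIZE remaining=0 emitted=8 chunks_done=2
Byte 19 = 0x0D: mode=SIZE_CR remaining=0 emitted=8 chunks_done=2
Byte 20 = 0x0A: mode=DATA remaining=4 emitted=8 chunks_done=2
Byte 21 = 'u': mode=DATA remaining=3 emitted=9 chunks_done=2
Byte 22 = '4': mode=DATA remaining=2 emitted=10 chunks_done=2
Byte 23 = 'r': mode=DATA remaining=1 emitted=11 chunks_done=2
Byte 24 = '1': mode=DATA_DONE remaining=0 emitted=12 chunks_done=2
Byte 25 = 0x0D: mode=DATA_CR remaining=0 emitted=12 chunks_done=2
Byte 26 = 0x0A: mode=SIZE remaining=0 emitted=12 chunks_done=3
Byte 27 = '0': mode=SIZE remaining=0 emitted=12 chunks_done=3
Byte 28 = 0x0D: mode=SIZE_CR remaining=0 emitted=12 chunks_done=3
Byte 29 = 0x0A: mode=TERM remaining=0 emitted=12 chunks_done=3

Answer: TERM 0 12 3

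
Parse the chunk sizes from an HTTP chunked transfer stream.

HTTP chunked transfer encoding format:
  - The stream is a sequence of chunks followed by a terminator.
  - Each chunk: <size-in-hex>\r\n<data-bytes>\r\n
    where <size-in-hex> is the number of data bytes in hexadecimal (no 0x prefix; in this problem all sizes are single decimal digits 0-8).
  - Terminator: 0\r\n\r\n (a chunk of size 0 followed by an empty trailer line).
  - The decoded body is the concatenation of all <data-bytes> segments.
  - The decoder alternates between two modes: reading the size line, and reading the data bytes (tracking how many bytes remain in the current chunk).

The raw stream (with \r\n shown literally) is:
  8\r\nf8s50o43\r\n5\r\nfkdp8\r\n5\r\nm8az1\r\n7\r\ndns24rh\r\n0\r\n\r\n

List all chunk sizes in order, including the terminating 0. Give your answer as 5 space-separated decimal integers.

Answer: 8 5 5 7 0

Derivation:
Chunk 1: stream[0..1]='8' size=0x8=8, data at stream[3..11]='f8s50o43' -> body[0..8], body so far='f8s50o43'
Chunk 2: stream[13..14]='5' size=0x5=5, data at stream[16..21]='fkdp8' -> body[8..13], body so far='f8s50o43fkdp8'
Chunk 3: stream[23..24]='5' size=0x5=5, data at stream[26..31]='m8az1' -> body[13..18], body so far='f8s50o43fkdp8m8az1'
Chunk 4: stream[33..34]='7' size=0x7=7, data at stream[36..43]='dns24rh' -> body[18..25], body so far='f8s50o43fkdp8m8az1dns24rh'
Chunk 5: stream[45..46]='0' size=0 (terminator). Final body='f8s50o43fkdp8m8az1dns24rh' (25 bytes)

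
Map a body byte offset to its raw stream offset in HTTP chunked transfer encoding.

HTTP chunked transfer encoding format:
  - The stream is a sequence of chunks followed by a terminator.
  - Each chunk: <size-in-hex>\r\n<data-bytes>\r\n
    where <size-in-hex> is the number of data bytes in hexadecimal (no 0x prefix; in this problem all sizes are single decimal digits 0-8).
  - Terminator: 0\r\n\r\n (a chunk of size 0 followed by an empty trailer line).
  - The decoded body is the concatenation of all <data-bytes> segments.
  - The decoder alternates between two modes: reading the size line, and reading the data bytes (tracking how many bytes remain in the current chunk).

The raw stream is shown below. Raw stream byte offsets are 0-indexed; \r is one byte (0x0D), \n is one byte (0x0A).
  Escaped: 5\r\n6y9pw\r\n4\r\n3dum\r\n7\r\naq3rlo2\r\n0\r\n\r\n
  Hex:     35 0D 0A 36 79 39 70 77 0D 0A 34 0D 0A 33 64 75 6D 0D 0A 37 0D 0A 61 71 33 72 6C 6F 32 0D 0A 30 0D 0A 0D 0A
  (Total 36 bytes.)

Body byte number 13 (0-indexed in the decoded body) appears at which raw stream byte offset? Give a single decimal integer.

Answer: 26

Derivation:
Chunk 1: stream[0..1]='5' size=0x5=5, data at stream[3..8]='6y9pw' -> body[0..5], body so far='6y9pw'
Chunk 2: stream[10..11]='4' size=0x4=4, data at stream[13..17]='3dum' -> body[5..9], body so far='6y9pw3dum'
Chunk 3: stream[19..20]='7' size=0x7=7, data at stream[22..29]='aq3rlo2' -> body[9..16], body so far='6y9pw3dumaq3rlo2'
Chunk 4: stream[31..32]='0' size=0 (terminator). Final body='6y9pw3dumaq3rlo2' (16 bytes)
Body byte 13 at stream offset 26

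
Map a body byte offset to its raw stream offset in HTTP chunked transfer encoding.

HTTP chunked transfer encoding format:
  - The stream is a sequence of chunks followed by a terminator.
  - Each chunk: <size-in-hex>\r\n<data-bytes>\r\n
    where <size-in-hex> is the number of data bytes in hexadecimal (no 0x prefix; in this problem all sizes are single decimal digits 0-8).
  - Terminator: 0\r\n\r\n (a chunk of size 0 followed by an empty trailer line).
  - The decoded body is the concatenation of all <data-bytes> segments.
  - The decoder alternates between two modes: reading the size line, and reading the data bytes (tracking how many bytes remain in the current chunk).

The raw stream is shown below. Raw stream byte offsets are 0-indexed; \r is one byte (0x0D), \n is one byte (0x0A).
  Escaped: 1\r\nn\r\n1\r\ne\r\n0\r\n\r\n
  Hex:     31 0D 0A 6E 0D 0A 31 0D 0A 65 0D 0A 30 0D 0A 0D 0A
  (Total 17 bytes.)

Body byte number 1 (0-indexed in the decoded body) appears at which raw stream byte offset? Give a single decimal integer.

Chunk 1: stream[0..1]='1' size=0x1=1, data at stream[3..4]='n' -> body[0..1], body so far='n'
Chunk 2: stream[6..7]='1' size=0x1=1, data at stream[9..10]='e' -> body[1..2], body so far='ne'
Chunk 3: stream[12..13]='0' size=0 (terminator). Final body='ne' (2 bytes)
Body byte 1 at stream offset 9

Answer: 9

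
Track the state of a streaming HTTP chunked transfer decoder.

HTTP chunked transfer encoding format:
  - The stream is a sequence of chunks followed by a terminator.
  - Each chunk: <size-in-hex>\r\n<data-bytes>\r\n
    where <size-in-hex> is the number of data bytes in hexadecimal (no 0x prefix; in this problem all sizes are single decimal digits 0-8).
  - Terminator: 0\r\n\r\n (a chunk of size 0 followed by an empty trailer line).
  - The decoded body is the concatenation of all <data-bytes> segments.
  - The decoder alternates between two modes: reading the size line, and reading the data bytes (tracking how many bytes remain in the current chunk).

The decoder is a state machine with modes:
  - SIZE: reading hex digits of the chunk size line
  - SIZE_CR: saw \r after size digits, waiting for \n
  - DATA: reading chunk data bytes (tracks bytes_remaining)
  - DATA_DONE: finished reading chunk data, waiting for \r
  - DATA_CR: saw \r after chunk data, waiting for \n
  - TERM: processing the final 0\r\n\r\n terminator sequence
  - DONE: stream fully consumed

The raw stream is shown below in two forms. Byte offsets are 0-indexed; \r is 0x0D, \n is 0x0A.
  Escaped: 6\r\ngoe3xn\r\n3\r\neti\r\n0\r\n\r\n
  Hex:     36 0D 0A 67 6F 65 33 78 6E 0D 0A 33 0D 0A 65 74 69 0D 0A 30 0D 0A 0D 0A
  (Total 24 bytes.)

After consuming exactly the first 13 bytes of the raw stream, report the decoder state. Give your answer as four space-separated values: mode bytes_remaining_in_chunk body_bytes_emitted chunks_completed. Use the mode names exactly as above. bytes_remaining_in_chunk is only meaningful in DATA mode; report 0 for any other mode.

Byte 0 = '6': mode=SIZE remaining=0 emitted=0 chunks_done=0
Byte 1 = 0x0D: mode=SIZE_CR remaining=0 emitted=0 chunks_done=0
Byte 2 = 0x0A: mode=DATA remaining=6 emitted=0 chunks_done=0
Byte 3 = 'g': mode=DATA remaining=5 emitted=1 chunks_done=0
Byte 4 = 'o': mode=DATA remaining=4 emitted=2 chunks_done=0
Byte 5 = 'e': mode=DATA remaining=3 emitted=3 chunks_done=0
Byte 6 = '3': mode=DATA remaining=2 emitted=4 chunks_done=0
Byte 7 = 'x': mode=DATA remaining=1 emitted=5 chunks_done=0
Byte 8 = 'n': mode=DATA_DONE remaining=0 emitted=6 chunks_done=0
Byte 9 = 0x0D: mode=DATA_CR remaining=0 emitted=6 chunks_done=0
Byte 10 = 0x0A: mode=SIZE remaining=0 emitted=6 chunks_done=1
Byte 11 = '3': mode=SIZE remaining=0 emitted=6 chunks_done=1
Byte 12 = 0x0D: mode=SIZE_CR remaining=0 emitted=6 chunks_done=1

Answer: SIZE_CR 0 6 1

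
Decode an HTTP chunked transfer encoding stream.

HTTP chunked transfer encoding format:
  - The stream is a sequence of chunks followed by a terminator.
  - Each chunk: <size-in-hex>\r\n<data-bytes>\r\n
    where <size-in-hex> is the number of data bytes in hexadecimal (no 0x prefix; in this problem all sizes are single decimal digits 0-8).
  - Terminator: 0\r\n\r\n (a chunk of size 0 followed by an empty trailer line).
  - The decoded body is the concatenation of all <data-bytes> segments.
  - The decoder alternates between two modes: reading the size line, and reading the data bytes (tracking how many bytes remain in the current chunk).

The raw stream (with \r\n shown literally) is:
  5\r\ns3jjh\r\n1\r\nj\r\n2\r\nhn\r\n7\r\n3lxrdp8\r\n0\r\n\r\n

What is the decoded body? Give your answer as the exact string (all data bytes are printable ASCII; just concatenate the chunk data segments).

Chunk 1: stream[0..1]='5' size=0x5=5, data at stream[3..8]='s3jjh' -> body[0..5], body so far='s3jjh'
Chunk 2: stream[10..11]='1' size=0x1=1, data at stream[13..14]='j' -> body[5..6], body so far='s3jjhj'
Chunk 3: stream[16..17]='2' size=0x2=2, data at stream[19..21]='hn' -> body[6..8], body so far='s3jjhjhn'
Chunk 4: stream[23..24]='7' size=0x7=7, data at stream[26..33]='3lxrdp8' -> body[8..15], body so far='s3jjhjhn3lxrdp8'
Chunk 5: stream[35..36]='0' size=0 (terminator). Final body='s3jjhjhn3lxrdp8' (15 bytes)

Answer: s3jjhjhn3lxrdp8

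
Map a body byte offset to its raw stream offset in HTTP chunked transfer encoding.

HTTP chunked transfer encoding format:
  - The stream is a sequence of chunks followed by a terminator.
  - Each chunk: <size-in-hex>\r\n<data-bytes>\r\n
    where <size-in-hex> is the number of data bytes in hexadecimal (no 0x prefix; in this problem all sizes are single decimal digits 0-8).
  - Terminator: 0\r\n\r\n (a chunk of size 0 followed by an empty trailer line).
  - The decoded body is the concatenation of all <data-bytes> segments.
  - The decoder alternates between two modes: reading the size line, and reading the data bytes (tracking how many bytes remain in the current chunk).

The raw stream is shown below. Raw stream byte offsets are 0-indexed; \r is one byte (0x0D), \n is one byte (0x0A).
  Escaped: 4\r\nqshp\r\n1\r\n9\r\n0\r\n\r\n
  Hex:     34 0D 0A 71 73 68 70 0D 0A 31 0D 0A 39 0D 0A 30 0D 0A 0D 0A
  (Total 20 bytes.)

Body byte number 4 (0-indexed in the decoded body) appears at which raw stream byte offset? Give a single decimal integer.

Answer: 12

Derivation:
Chunk 1: stream[0..1]='4' size=0x4=4, data at stream[3..7]='qshp' -> body[0..4], body so far='qshp'
Chunk 2: stream[9..10]='1' size=0x1=1, data at stream[12..13]='9' -> body[4..5], body so far='qshp9'
Chunk 3: stream[15..16]='0' size=0 (terminator). Final body='qshp9' (5 bytes)
Body byte 4 at stream offset 12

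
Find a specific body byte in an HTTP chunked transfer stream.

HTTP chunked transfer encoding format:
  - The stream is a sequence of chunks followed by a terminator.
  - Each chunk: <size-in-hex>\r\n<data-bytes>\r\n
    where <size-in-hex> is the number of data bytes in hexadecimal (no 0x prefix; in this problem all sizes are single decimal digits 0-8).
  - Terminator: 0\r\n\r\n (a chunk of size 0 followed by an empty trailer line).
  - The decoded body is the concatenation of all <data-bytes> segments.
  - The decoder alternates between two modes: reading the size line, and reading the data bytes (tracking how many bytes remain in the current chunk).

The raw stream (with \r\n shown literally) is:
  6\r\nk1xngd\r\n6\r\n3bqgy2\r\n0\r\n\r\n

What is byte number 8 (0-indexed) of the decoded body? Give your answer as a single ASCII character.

Chunk 1: stream[0..1]='6' size=0x6=6, data at stream[3..9]='k1xngd' -> body[0..6], body so far='k1xngd'
Chunk 2: stream[11..12]='6' size=0x6=6, data at stream[14..20]='3bqgy2' -> body[6..12], body so far='k1xngd3bqgy2'
Chunk 3: stream[22..23]='0' size=0 (terminator). Final body='k1xngd3bqgy2' (12 bytes)
Body byte 8 = 'q'

Answer: q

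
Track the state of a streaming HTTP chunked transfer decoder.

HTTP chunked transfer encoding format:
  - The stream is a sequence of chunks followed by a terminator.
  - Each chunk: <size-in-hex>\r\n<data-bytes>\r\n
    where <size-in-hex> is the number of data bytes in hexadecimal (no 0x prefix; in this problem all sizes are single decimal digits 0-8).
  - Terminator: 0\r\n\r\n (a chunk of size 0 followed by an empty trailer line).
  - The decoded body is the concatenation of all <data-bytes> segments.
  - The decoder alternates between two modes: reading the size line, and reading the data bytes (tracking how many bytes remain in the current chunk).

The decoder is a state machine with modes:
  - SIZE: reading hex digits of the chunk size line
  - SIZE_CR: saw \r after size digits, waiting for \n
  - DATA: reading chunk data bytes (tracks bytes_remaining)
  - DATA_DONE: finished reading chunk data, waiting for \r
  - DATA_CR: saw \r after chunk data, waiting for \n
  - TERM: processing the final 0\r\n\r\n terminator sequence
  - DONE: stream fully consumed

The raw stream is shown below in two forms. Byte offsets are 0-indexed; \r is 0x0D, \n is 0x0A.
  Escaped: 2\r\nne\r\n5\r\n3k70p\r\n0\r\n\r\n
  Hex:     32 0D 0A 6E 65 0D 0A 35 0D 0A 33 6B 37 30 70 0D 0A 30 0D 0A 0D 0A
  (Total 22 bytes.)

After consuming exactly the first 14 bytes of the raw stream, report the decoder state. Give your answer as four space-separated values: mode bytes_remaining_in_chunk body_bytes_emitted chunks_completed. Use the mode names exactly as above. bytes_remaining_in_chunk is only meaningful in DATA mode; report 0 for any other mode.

Byte 0 = '2': mode=SIZE remaining=0 emitted=0 chunks_done=0
Byte 1 = 0x0D: mode=SIZE_CR remaining=0 emitted=0 chunks_done=0
Byte 2 = 0x0A: mode=DATA remaining=2 emitted=0 chunks_done=0
Byte 3 = 'n': mode=DATA remaining=1 emitted=1 chunks_done=0
Byte 4 = 'e': mode=DATA_DONE remaining=0 emitted=2 chunks_done=0
Byte 5 = 0x0D: mode=DATA_CR remaining=0 emitted=2 chunks_done=0
Byte 6 = 0x0A: mode=SIZE remaining=0 emitted=2 chunks_done=1
Byte 7 = '5': mode=SIZE remaining=0 emitted=2 chunks_done=1
Byte 8 = 0x0D: mode=SIZE_CR remaining=0 emitted=2 chunks_done=1
Byte 9 = 0x0A: mode=DATA remaining=5 emitted=2 chunks_done=1
Byte 10 = '3': mode=DATA remaining=4 emitted=3 chunks_done=1
Byte 11 = 'k': mode=DATA remaining=3 emitted=4 chunks_done=1
Byte 12 = '7': mode=DATA remaining=2 emitted=5 chunks_done=1
Byte 13 = '0': mode=DATA remaining=1 emitted=6 chunks_done=1

Answer: DATA 1 6 1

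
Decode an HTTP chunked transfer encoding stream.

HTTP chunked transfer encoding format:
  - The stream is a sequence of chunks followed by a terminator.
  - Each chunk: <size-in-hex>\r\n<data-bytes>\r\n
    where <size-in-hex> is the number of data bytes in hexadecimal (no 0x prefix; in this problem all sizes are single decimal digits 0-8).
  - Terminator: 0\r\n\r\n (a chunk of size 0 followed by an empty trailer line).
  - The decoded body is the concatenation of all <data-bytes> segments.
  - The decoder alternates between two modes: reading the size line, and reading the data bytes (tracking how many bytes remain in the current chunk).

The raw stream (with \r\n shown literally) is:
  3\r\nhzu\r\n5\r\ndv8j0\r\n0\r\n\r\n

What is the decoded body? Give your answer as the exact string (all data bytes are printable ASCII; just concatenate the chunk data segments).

Answer: hzudv8j0

Derivation:
Chunk 1: stream[0..1]='3' size=0x3=3, data at stream[3..6]='hzu' -> body[0..3], body so far='hzu'
Chunk 2: stream[8..9]='5' size=0x5=5, data at stream[11..16]='dv8j0' -> body[3..8], body so far='hzudv8j0'
Chunk 3: stream[18..19]='0' size=0 (terminator). Final body='hzudv8j0' (8 bytes)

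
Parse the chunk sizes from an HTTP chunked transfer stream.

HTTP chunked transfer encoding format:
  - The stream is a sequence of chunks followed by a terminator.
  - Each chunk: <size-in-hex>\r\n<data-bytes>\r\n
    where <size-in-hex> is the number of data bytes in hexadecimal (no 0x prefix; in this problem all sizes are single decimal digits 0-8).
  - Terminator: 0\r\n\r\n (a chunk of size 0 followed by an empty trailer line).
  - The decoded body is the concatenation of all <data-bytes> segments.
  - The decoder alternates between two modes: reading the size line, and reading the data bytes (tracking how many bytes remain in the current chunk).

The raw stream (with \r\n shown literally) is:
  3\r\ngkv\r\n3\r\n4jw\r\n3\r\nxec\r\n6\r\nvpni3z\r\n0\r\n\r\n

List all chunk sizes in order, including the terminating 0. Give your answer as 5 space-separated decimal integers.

Chunk 1: stream[0..1]='3' size=0x3=3, data at stream[3..6]='gkv' -> body[0..3], body so far='gkv'
Chunk 2: stream[8..9]='3' size=0x3=3, data at stream[11..14]='4jw' -> body[3..6], body so far='gkv4jw'
Chunk 3: stream[16..17]='3' size=0x3=3, data at stream[19..22]='xec' -> body[6..9], body so far='gkv4jwxec'
Chunk 4: stream[24..25]='6' size=0x6=6, data at stream[27..33]='vpni3z' -> body[9..15], body so far='gkv4jwxecvpni3z'
Chunk 5: stream[35..36]='0' size=0 (terminator). Final body='gkv4jwxecvpni3z' (15 bytes)

Answer: 3 3 3 6 0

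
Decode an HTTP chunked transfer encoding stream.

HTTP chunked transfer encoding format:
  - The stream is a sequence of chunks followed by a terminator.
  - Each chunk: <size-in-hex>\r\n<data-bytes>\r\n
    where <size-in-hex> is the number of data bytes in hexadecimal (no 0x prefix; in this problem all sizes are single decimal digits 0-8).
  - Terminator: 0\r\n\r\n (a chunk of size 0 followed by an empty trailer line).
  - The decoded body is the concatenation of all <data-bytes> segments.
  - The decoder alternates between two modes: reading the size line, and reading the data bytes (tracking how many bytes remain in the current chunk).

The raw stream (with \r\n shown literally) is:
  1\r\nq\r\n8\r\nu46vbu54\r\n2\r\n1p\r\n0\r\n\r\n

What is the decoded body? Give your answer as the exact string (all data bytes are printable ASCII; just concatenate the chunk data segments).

Answer: qu46vbu541p

Derivation:
Chunk 1: stream[0..1]='1' size=0x1=1, data at stream[3..4]='q' -> body[0..1], body so far='q'
Chunk 2: stream[6..7]='8' size=0x8=8, data at stream[9..17]='u46vbu54' -> body[1..9], body so far='qu46vbu54'
Chunk 3: stream[19..20]='2' size=0x2=2, data at stream[22..24]='1p' -> body[9..11], body so far='qu46vbu541p'
Chunk 4: stream[26..27]='0' size=0 (terminator). Final body='qu46vbu541p' (11 bytes)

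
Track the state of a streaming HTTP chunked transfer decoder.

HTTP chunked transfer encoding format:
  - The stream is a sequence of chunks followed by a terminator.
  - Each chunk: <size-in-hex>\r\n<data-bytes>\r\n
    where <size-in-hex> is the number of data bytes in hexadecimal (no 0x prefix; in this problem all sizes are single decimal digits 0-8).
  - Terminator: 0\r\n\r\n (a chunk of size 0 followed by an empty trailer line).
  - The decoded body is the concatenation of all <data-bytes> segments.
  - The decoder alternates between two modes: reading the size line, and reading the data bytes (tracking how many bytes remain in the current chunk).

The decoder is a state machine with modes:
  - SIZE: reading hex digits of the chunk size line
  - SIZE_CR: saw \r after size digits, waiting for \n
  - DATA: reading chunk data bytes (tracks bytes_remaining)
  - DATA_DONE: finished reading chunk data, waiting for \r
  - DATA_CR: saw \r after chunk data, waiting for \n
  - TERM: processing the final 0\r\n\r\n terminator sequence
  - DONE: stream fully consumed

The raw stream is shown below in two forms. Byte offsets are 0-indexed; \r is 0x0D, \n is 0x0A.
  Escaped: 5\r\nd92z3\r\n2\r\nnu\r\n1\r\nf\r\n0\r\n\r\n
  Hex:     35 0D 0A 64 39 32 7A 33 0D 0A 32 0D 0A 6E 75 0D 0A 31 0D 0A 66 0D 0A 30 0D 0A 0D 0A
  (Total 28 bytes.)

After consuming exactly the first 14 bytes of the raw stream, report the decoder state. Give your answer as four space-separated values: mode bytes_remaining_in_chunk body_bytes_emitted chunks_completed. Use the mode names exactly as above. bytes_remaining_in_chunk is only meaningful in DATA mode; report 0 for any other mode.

Byte 0 = '5': mode=SIZE remaining=0 emitted=0 chunks_done=0
Byte 1 = 0x0D: mode=SIZE_CR remaining=0 emitted=0 chunks_done=0
Byte 2 = 0x0A: mode=DATA remaining=5 emitted=0 chunks_done=0
Byte 3 = 'd': mode=DATA remaining=4 emitted=1 chunks_done=0
Byte 4 = '9': mode=DATA remaining=3 emitted=2 chunks_done=0
Byte 5 = '2': mode=DATA remaining=2 emitted=3 chunks_done=0
Byte 6 = 'z': mode=DATA remaining=1 emitted=4 chunks_done=0
Byte 7 = '3': mode=DATA_DONE remaining=0 emitted=5 chunks_done=0
Byte 8 = 0x0D: mode=DATA_CR remaining=0 emitted=5 chunks_done=0
Byte 9 = 0x0A: mode=SIZE remaining=0 emitted=5 chunks_done=1
Byte 10 = '2': mode=SIZE remaining=0 emitted=5 chunks_done=1
Byte 11 = 0x0D: mode=SIZE_CR remaining=0 emitted=5 chunks_done=1
Byte 12 = 0x0A: mode=DATA remaining=2 emitted=5 chunks_done=1
Byte 13 = 'n': mode=DATA remaining=1 emitted=6 chunks_done=1

Answer: DATA 1 6 1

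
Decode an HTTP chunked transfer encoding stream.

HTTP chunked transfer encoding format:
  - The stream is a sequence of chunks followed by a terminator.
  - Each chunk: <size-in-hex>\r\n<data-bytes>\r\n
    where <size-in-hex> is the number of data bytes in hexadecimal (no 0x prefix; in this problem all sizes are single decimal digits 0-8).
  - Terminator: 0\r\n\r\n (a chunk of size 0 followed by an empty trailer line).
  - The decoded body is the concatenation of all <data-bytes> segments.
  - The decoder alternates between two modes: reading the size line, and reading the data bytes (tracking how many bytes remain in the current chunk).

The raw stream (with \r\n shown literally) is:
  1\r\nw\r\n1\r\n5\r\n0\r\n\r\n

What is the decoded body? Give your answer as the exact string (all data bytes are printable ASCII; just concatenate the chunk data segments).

Chunk 1: stream[0..1]='1' size=0x1=1, data at stream[3..4]='w' -> body[0..1], body so far='w'
Chunk 2: stream[6..7]='1' size=0x1=1, data at stream[9..10]='5' -> body[1..2], body so far='w5'
Chunk 3: stream[12..13]='0' size=0 (terminator). Final body='w5' (2 bytes)

Answer: w5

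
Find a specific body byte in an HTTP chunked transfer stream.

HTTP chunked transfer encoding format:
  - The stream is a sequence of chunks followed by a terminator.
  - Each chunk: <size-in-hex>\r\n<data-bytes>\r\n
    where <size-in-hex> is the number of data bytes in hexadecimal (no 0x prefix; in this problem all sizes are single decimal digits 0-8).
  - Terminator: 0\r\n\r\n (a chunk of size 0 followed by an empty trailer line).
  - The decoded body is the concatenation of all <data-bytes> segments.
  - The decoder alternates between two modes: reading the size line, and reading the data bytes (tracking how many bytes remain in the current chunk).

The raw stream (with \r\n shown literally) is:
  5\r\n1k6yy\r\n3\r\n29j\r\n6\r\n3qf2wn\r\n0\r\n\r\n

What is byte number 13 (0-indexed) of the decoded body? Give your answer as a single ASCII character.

Answer: n

Derivation:
Chunk 1: stream[0..1]='5' size=0x5=5, data at stream[3..8]='1k6yy' -> body[0..5], body so far='1k6yy'
Chunk 2: stream[10..11]='3' size=0x3=3, data at stream[13..16]='29j' -> body[5..8], body so far='1k6yy29j'
Chunk 3: stream[18..19]='6' size=0x6=6, data at stream[21..27]='3qf2wn' -> body[8..14], body so far='1k6yy29j3qf2wn'
Chunk 4: stream[29..30]='0' size=0 (terminator). Final body='1k6yy29j3qf2wn' (14 bytes)
Body byte 13 = 'n'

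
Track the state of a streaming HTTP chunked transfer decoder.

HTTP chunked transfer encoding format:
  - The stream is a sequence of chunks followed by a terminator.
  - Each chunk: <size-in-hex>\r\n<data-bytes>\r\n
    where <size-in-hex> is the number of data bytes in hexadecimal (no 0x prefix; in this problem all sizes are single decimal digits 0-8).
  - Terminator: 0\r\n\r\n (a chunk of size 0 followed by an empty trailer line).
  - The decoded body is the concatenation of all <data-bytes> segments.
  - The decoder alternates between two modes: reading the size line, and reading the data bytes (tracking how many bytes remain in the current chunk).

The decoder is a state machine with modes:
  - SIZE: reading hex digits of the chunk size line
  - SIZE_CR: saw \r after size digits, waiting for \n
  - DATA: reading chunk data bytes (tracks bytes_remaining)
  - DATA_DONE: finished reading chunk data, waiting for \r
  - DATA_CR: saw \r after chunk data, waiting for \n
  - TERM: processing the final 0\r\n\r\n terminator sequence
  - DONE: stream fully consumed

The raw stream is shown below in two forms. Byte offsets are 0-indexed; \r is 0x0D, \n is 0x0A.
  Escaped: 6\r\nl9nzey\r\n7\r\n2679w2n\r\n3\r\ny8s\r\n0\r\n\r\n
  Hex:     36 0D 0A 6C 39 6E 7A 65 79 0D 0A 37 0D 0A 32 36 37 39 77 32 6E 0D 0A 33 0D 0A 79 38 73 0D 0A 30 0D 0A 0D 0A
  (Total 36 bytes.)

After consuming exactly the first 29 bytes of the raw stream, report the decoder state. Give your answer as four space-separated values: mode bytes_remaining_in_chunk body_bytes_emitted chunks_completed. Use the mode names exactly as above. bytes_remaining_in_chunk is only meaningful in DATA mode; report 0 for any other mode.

Byte 0 = '6': mode=SIZE remaining=0 emitted=0 chunks_done=0
Byte 1 = 0x0D: mode=SIZE_CR remaining=0 emitted=0 chunks_done=0
Byte 2 = 0x0A: mode=DATA remaining=6 emitted=0 chunks_done=0
Byte 3 = 'l': mode=DATA remaining=5 emitted=1 chunks_done=0
Byte 4 = '9': mode=DATA remaining=4 emitted=2 chunks_done=0
Byte 5 = 'n': mode=DATA remaining=3 emitted=3 chunks_done=0
Byte 6 = 'z': mode=DATA remaining=2 emitted=4 chunks_done=0
Byte 7 = 'e': mode=DATA remaining=1 emitted=5 chunks_done=0
Byte 8 = 'y': mode=DATA_DONE remaining=0 emitted=6 chunks_done=0
Byte 9 = 0x0D: mode=DATA_CR remaining=0 emitted=6 chunks_done=0
Byte 10 = 0x0A: mode=SIZE remaining=0 emitted=6 chunks_done=1
Byte 11 = '7': mode=SIZE remaining=0 emitted=6 chunks_done=1
Byte 12 = 0x0D: mode=SIZE_CR remaining=0 emitted=6 chunks_done=1
Byte 13 = 0x0A: mode=DATA remaining=7 emitted=6 chunks_done=1
Byte 14 = '2': mode=DATA remaining=6 emitted=7 chunks_done=1
Byte 15 = '6': mode=DATA remaining=5 emitted=8 chunks_done=1
Byte 16 = '7': mode=DATA remaining=4 emitted=9 chunks_done=1
Byte 17 = '9': mode=DATA remaining=3 emitted=10 chunks_done=1
Byte 18 = 'w': mode=DATA remaining=2 emitted=11 chunks_done=1
Byte 19 = '2': mode=DATA remaining=1 emitted=12 chunks_done=1
Byte 20 = 'n': mode=DATA_DONE remaining=0 emitted=13 chunks_done=1
Byte 21 = 0x0D: mode=DATA_CR remaining=0 emitted=13 chunks_done=1
Byte 22 = 0x0A: mode=SIZE remaining=0 emitted=13 chunks_done=2
Byte 23 = '3': mode=SIZE remaining=0 emitted=13 chunks_done=2
Byte 24 = 0x0D: mode=SIZE_CR remaining=0 emitted=13 chunks_done=2
Byte 25 = 0x0A: mode=DATA remaining=3 emitted=13 chunks_done=2
Byte 26 = 'y': mode=DATA remaining=2 emitted=14 chunks_done=2
Byte 27 = '8': mode=DATA remaining=1 emitted=15 chunks_done=2
Byte 28 = 's': mode=DATA_DONE remaining=0 emitted=16 chunks_done=2

Answer: DATA_DONE 0 16 2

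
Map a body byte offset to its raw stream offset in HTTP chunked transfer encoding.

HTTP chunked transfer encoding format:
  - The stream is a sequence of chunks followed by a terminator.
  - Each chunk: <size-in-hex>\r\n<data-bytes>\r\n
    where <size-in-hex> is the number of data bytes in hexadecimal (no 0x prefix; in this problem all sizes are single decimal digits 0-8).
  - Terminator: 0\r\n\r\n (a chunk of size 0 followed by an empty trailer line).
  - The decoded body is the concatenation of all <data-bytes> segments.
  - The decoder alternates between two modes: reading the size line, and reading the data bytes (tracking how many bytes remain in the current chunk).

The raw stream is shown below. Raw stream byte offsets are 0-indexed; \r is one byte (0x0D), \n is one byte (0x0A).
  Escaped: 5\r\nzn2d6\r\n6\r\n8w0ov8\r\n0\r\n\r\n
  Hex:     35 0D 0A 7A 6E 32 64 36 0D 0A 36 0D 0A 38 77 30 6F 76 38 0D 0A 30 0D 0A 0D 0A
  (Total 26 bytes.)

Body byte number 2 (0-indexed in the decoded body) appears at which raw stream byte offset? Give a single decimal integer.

Answer: 5

Derivation:
Chunk 1: stream[0..1]='5' size=0x5=5, data at stream[3..8]='zn2d6' -> body[0..5], body so far='zn2d6'
Chunk 2: stream[10..11]='6' size=0x6=6, data at stream[13..19]='8w0ov8' -> body[5..11], body so far='zn2d68w0ov8'
Chunk 3: stream[21..22]='0' size=0 (terminator). Final body='zn2d68w0ov8' (11 bytes)
Body byte 2 at stream offset 5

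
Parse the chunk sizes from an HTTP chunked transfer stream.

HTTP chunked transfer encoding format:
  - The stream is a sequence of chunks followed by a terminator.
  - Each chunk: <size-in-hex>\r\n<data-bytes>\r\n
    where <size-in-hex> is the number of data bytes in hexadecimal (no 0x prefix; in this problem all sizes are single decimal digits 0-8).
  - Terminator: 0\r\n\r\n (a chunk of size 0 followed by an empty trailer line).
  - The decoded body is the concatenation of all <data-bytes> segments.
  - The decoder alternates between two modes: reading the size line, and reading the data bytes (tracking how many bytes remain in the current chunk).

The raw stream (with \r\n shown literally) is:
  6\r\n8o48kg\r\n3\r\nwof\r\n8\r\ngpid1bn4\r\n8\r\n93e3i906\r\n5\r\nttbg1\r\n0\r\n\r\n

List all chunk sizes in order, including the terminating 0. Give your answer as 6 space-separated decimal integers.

Answer: 6 3 8 8 5 0

Derivation:
Chunk 1: stream[0..1]='6' size=0x6=6, data at stream[3..9]='8o48kg' -> body[0..6], body so far='8o48kg'
Chunk 2: stream[11..12]='3' size=0x3=3, data at stream[14..17]='wof' -> body[6..9], body so far='8o48kgwof'
Chunk 3: stream[19..20]='8' size=0x8=8, data at stream[22..30]='gpid1bn4' -> body[9..17], body so far='8o48kgwofgpid1bn4'
Chunk 4: stream[32..33]='8' size=0x8=8, data at stream[35..43]='93e3i906' -> body[17..25], body so far='8o48kgwofgpid1bn493e3i906'
Chunk 5: stream[45..46]='5' size=0x5=5, data at stream[48..53]='ttbg1' -> body[25..30], body so far='8o48kgwofgpid1bn493e3i906ttbg1'
Chunk 6: stream[55..56]='0' size=0 (terminator). Final body='8o48kgwofgpid1bn493e3i906ttbg1' (30 bytes)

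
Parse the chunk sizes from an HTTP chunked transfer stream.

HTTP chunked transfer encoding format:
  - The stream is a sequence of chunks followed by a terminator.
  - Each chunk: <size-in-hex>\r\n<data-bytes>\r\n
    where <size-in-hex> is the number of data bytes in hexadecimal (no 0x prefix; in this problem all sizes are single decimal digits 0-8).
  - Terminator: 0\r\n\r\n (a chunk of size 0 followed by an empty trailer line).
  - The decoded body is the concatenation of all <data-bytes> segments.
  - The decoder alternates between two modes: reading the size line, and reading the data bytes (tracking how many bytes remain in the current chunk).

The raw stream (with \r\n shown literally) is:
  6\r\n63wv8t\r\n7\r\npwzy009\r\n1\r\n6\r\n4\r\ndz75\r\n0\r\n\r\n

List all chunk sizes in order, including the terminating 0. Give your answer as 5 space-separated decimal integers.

Answer: 6 7 1 4 0

Derivation:
Chunk 1: stream[0..1]='6' size=0x6=6, data at stream[3..9]='63wv8t' -> body[0..6], body so far='63wv8t'
Chunk 2: stream[11..12]='7' size=0x7=7, data at stream[14..21]='pwzy009' -> body[6..13], body so far='63wv8tpwzy009'
Chunk 3: stream[23..24]='1' size=0x1=1, data at stream[26..27]='6' -> body[13..14], body so far='63wv8tpwzy0096'
Chunk 4: stream[29..30]='4' size=0x4=4, data at stream[32..36]='dz75' -> body[14..18], body so far='63wv8tpwzy0096dz75'
Chunk 5: stream[38..39]='0' size=0 (terminator). Final body='63wv8tpwzy0096dz75' (18 bytes)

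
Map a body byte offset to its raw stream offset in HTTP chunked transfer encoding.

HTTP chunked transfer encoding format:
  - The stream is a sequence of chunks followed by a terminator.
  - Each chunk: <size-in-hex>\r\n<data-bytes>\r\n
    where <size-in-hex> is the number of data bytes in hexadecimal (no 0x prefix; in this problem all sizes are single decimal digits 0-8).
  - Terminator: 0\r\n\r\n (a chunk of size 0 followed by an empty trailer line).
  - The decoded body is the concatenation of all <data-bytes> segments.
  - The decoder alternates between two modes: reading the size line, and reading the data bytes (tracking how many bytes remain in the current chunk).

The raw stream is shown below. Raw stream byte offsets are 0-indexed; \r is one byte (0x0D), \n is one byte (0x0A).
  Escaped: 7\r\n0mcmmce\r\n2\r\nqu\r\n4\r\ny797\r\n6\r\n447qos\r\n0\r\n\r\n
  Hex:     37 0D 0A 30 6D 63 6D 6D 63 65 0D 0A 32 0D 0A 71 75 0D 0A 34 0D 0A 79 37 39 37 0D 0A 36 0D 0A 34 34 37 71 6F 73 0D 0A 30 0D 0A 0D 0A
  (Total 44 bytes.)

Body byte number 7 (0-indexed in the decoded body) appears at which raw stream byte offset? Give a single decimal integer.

Answer: 15

Derivation:
Chunk 1: stream[0..1]='7' size=0x7=7, data at stream[3..10]='0mcmmce' -> body[0..7], body so far='0mcmmce'
Chunk 2: stream[12..13]='2' size=0x2=2, data at stream[15..17]='qu' -> body[7..9], body so far='0mcmmcequ'
Chunk 3: stream[19..20]='4' size=0x4=4, data at stream[22..26]='y797' -> body[9..13], body so far='0mcmmcequy797'
Chunk 4: stream[28..29]='6' size=0x6=6, data at stream[31..37]='447qos' -> body[13..19], body so far='0mcmmcequy797447qos'
Chunk 5: stream[39..40]='0' size=0 (terminator). Final body='0mcmmcequy797447qos' (19 bytes)
Body byte 7 at stream offset 15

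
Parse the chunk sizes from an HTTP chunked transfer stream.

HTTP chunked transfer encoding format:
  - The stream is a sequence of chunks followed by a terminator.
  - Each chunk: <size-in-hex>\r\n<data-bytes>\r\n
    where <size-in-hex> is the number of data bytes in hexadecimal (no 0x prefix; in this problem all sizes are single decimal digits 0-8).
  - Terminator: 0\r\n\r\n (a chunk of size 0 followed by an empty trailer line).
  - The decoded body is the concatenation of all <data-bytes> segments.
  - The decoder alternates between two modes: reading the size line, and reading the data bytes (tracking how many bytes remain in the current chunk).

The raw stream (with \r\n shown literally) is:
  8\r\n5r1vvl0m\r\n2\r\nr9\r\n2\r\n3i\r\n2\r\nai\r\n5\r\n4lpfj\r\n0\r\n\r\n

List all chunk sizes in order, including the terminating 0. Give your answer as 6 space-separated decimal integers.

Chunk 1: stream[0..1]='8' size=0x8=8, data at stream[3..11]='5r1vvl0m' -> body[0..8], body so far='5r1vvl0m'
Chunk 2: stream[13..14]='2' size=0x2=2, data at stream[16..18]='r9' -> body[8..10], body so far='5r1vvl0mr9'
Chunk 3: stream[20..21]='2' size=0x2=2, data at stream[23..25]='3i' -> body[10..12], body so far='5r1vvl0mr93i'
Chunk 4: stream[27..28]='2' size=0x2=2, data at stream[30..32]='ai' -> body[12..14], body so far='5r1vvl0mr93iai'
Chunk 5: stream[34..35]='5' size=0x5=5, data at stream[37..42]='4lpfj' -> body[14..19], body so far='5r1vvl0mr93iai4lpfj'
Chunk 6: stream[44..45]='0' size=0 (terminator). Final body='5r1vvl0mr93iai4lpfj' (19 bytes)

Answer: 8 2 2 2 5 0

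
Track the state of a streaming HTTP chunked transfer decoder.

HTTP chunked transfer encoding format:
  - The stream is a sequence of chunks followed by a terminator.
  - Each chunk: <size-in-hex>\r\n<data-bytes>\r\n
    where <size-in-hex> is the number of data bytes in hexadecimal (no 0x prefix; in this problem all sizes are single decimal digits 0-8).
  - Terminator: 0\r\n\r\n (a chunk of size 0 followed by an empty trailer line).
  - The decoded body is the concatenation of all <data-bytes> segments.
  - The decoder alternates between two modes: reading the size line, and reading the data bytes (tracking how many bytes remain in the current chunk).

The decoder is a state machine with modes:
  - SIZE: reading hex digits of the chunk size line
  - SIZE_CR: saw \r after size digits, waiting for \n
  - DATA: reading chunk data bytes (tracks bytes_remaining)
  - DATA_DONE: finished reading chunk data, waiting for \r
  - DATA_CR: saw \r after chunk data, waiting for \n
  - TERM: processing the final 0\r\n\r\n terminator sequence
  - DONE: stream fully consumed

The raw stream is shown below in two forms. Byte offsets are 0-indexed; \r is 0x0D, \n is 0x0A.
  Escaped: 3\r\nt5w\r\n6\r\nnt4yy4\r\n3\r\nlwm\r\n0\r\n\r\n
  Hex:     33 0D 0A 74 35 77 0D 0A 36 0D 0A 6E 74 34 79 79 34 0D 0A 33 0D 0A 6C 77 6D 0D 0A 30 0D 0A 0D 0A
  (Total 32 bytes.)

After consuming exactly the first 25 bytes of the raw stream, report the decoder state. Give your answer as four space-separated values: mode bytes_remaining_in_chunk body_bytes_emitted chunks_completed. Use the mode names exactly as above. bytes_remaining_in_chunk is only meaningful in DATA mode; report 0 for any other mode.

Byte 0 = '3': mode=SIZE remaining=0 emitted=0 chunks_done=0
Byte 1 = 0x0D: mode=SIZE_CR remaining=0 emitted=0 chunks_done=0
Byte 2 = 0x0A: mode=DATA remaining=3 emitted=0 chunks_done=0
Byte 3 = 't': mode=DATA remaining=2 emitted=1 chunks_done=0
Byte 4 = '5': mode=DATA remaining=1 emitted=2 chunks_done=0
Byte 5 = 'w': mode=DATA_DONE remaining=0 emitted=3 chunks_done=0
Byte 6 = 0x0D: mode=DATA_CR remaining=0 emitted=3 chunks_done=0
Byte 7 = 0x0A: mode=SIZE remaining=0 emitted=3 chunks_done=1
Byte 8 = '6': mode=SIZE remaining=0 emitted=3 chunks_done=1
Byte 9 = 0x0D: mode=SIZE_CR remaining=0 emitted=3 chunks_done=1
Byte 10 = 0x0A: mode=DATA remaining=6 emitted=3 chunks_done=1
Byte 11 = 'n': mode=DATA remaining=5 emitted=4 chunks_done=1
Byte 12 = 't': mode=DATA remaining=4 emitted=5 chunks_done=1
Byte 13 = '4': mode=DATA remaining=3 emitted=6 chunks_done=1
Byte 14 = 'y': mode=DATA remaining=2 emitted=7 chunks_done=1
Byte 15 = 'y': mode=DATA remaining=1 emitted=8 chunks_done=1
Byte 16 = '4': mode=DATA_DONE remaining=0 emitted=9 chunks_done=1
Byte 17 = 0x0D: mode=DATA_CR remaining=0 emitted=9 chunks_done=1
Byte 18 = 0x0A: mode=SIZE remaining=0 emitted=9 chunks_done=2
Byte 19 = '3': mode=SIZE remaining=0 emitted=9 chunks_done=2
Byte 20 = 0x0D: mode=SIZE_CR remaining=0 emitted=9 chunks_done=2
Byte 21 = 0x0A: mode=DATA remaining=3 emitted=9 chunks_done=2
Byte 22 = 'l': mode=DATA remaining=2 emitted=10 chunks_done=2
Byte 23 = 'w': mode=DATA remaining=1 emitted=11 chunks_done=2
Byte 24 = 'm': mode=DATA_DONE remaining=0 emitted=12 chunks_done=2

Answer: DATA_DONE 0 12 2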